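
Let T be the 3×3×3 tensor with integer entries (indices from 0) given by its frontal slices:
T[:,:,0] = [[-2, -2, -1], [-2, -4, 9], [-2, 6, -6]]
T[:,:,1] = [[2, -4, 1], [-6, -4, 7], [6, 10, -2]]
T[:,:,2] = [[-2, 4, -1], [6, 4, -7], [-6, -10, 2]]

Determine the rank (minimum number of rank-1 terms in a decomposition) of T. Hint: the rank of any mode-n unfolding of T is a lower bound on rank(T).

Lower bound: in the mode-1 unfolding of T (rows indexed by i, columns by (j,k)) the 3×3 minor on rows i ∈ {0, 1, 2}, columns (j,k) ∈ {(0,0), (0,1), (1,0)} is det [[-2, 2, -2], [-2, -6, -4], [-2, 6, 6]] = 112 ≠ 0, so that unfolding has rank ≥ 3 and hence rank(T) ≥ 3 (CP rank is at least every unfolding rank, though it can be larger).
Upper bound: T is a sum of 3 rank-1 terms, T = [0, 2, -1] ⊗ [1, 1, -2] ⊗ [-2, -2, 2] + [1, -1, 2] ⊗ [2, 0, 1] ⊗ [-1, 1, -1] + [1, 0, -2] ⊗ [0, 1, 0] ⊗ [-2, -4, 4] (one valid choice — decompositions are not unique — normalised so each a, b is primitive with positive first nonzero entry; check it by expanding all entries), so rank(T) ≤ 3.
These bounds meet, so rank(T) = 3.

3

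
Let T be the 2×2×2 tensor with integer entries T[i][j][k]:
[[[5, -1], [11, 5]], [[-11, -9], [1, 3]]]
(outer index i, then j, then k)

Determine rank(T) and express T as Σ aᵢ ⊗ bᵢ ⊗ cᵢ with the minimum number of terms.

Lower bound: in the mode-3 unfolding of T (rows indexed by k, columns by (i,j)) the 2×2 minor on rows k ∈ {0, 1}, columns (i,j) ∈ {(0,0), (0,1)} is det [[5, 11], [-1, 5]] = 36 ≠ 0, so that unfolding has rank ≥ 2 and hence rank(T) ≥ 2 (CP rank is at least every unfolding rank, though it can be larger).
Upper bound: with S_k = T[:,:,k], the two rank-1 terms a₁b₁ᵀ, a₂b₂ᵀ are the rank-1 members of the pencil x·S₀ + y·S₁.
det(x·S₀ + y·S₁) is 126·x² + 168·xy + 42·y² = 42·(x + y)(3·x + y), vanishing at (x:y) = (1:-1) and (1:-3).
M₁ = S₀ − S₁ = [[6, 6], [-2, -2]] = 2·(3, -1)(1, 1)ᵀ and M₂ = S₀ − 3·S₁ = [[8, -4], [16, -8]] = 4·(1, 2)(2, -1)ᵀ, so take a₁ = (3, -1), b₁ = (1, 1), a₂ = (1, 2), b₂ = (2, -1).
Each slice is an integer combination of E₁ = a₁b₁ᵀ and E₂ = a₂b₂ᵀ: S₀ = 3·E₁ − 2·E₂, S₁ = E₁ − 2·E₂; reading off coefficients, c₁ = (3, 1) and c₂ = (-2, -2).
Hence T = (3, -1) ⊗ (1, 1) ⊗ (3, 1) + (1, 2) ⊗ (2, -1) ⊗ (-2, -2), so rank(T) ≤ 2.
These bounds meet, so rank(T) = 2.

rank(T) = 2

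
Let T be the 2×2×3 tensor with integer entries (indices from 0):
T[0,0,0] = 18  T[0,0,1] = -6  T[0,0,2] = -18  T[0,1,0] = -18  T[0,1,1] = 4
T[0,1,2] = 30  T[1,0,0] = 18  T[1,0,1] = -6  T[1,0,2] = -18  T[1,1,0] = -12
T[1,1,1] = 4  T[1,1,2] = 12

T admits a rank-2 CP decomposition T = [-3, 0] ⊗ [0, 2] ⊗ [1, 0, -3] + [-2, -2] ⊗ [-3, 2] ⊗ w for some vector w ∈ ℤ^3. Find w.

w = [3, -1, -3]

Subtract the known terms from T to get the rank-1 residual R = [-2, -2] ⊗ [-3, 2] ⊗ w, so R[i,j,k] = a[i]·b[j]·w[k]. Pick indices with nonzero a[0]·b[0] = (-2)·(-3) = 6. Only the fibre through (0,0,·) is needed: R[0,0,:] = T[0,0,:] − Σₗ aₗ[0]bₗ[0]cₗ = [18, -6, -18] − (-3)·(0)·[1, 0, -3] = [18, -6, -18]. Then w[k] = R[0,0,k] / 6 for each k, giving w = [18, -6, -18] / 6 = [3, -1, -3].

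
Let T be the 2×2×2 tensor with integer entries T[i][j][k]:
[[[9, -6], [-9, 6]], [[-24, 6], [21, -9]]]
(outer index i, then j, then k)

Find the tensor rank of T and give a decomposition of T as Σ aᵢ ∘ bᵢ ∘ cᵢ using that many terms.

Lower bound: in the mode-3 unfolding of T (rows indexed by k, columns by (i,j)) the 2×2 minor on rows k ∈ {0, 1}, columns (i,j) ∈ {(0,0), (1,0)} is det [[9, -24], [-6, 6]] = -90 ≠ 0, so that unfolding has rank ≥ 2 and hence rank(T) ≥ 2 (CP rank is at least every unfolding rank, though it can be larger).
Upper bound: with S_k = T[:,:,k], the two rank-1 terms a₁b₁ᵀ, a₂b₂ᵀ are the rank-1 members of the pencil x·S₀ + y·S₁.
det(x·S₀ + y·S₁) is −27·x² − 9·xy + 18·y² = (-9)·(3·x − 2·y)(x + y), vanishing at (x:y) = (2:3) and (1:-1).
M₁ = 2·S₀ + 3·S₁ = [[0, 0], [-30, 15]] = (-15)·[0, 1][2, -1]ᵀ and M₂ = S₀ − S₁ = [[15, -15], [-30, 30]] = 15·[1, -2][1, -1]ᵀ, so take a₁ = [0, 1], b₁ = [2, -1], a₂ = [1, -2], b₂ = [1, -1].
Each slice is an integer combination of E₁ = a₁b₁ᵀ and E₂ = a₂b₂ᵀ: S₀ = −3·E₁ + 9·E₂, S₁ = −3·E₁ − 6·E₂; reading off coefficients, c₁ = [-3, -3] and c₂ = [9, -6].
Hence T = [0, 1] ∘ [2, -1] ∘ [-3, -3] + [1, -2] ∘ [1, -1] ∘ [9, -6], so rank(T) ≤ 2.
These bounds meet, so rank(T) = 2.

rank(T) = 2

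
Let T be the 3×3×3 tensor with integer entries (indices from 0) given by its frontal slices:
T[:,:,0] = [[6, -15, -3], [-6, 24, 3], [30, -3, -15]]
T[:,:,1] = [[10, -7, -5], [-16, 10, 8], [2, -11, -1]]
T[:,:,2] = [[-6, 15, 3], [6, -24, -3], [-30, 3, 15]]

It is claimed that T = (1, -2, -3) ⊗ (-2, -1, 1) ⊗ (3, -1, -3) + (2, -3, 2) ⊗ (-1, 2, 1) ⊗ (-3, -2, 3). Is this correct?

Reconstruct entry (0,0,0) from the claimed factors: Σₗ aₗ[0]bₗ[0]cₗ[0] = (1)·(-2)·(3) + (2)·(-1)·(-3) = 0, but T[0,0,0] = 6. The claim is false.

No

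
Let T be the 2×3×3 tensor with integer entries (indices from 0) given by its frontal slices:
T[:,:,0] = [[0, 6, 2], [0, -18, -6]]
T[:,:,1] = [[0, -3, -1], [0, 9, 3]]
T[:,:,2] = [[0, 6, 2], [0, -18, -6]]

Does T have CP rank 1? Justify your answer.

Yes

The mode-1 fibre T[:,1,0] = [6, -18] gives a = [1, -3] (primitive direction); the mode-2 fibre T[0,:,0] = [0, 6, 2] gives b = [0, 3, 1]; then c[k] = T[0,1,k] / (a[0]·b[1]) = [6, -3, 6] / 3 = [2, -1, 2].
Expanding [1, -3] ⊗ [0, 3, 1] ⊗ [2, -1, 2] reproduces all 18 entries of T, so T = [1, -3] ⊗ [0, 3, 1] ⊗ [2, -1, 2] and rank(T) ≤ 1.
Equivalently every frontal slice T[:,:,k] is c[k] times the rank-1 matrix [1, -3] ⊗ [0, 3, 1]. So T has rank 1 (it is nonzero).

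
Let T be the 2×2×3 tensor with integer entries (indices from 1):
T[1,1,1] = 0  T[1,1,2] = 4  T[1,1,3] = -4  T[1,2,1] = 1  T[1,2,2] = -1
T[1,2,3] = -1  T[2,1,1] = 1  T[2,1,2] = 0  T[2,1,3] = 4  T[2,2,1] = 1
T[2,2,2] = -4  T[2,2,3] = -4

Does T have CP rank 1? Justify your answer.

The mode-3 unfolding of T (rows indexed by k, columns by (i,j) = (1,1), (1,2), (2,1), (2,2)) is [[0, 1, 1, 1], [4, -1, 0, -4], [-4, -1, 4, -4]].
There the 3×3 minor on rows k ∈ {1, 2, 3}, columns (i,j) ∈ {(1,1), (1,2), (2,1)} is det [[0, 1, 1], [4, -1, 0], [-4, -1, 4]] = -24 ≠ 0, so this unfolding has rank ≥ 3; CP rank is at least every unfolding rank, so rank(T) ≥ 3.
In particular rank(T) ≥ 3 > 1, so T is not rank-1.

No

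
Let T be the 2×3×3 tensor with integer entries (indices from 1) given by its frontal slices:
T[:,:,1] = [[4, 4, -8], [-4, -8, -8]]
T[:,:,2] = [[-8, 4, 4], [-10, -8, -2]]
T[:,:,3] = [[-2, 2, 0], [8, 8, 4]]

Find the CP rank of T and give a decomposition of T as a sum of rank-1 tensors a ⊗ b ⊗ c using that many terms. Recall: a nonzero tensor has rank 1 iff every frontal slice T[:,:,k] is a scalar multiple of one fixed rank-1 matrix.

rank(T) = 3

Lower bound: the mode-2 unfolding of T (rows indexed by j, columns by (i,k) = (1,1), (1,2), (1,3), (2,1), (2,2), (2,3)) is [[4, -8, -2, -4, -10, 8], [4, 4, 2, -8, -8, 8], [-8, 4, 0, -8, -2, 4]].
There the 3×3 minor on rows j ∈ {1, 2, 3}, columns (i,k) ∈ {(1,1), (1,2), (2,1)} is det [[4, -8, -4], [4, 4, -8], [-8, 4, -8]] = -960 ≠ 0, so this unfolding has rank ≥ 3; CP rank is at least every unfolding rank, so rank(T) ≥ 3. (Unfolding ranks only ever bound the CP rank from below — rank(T) can be strictly larger than all of them — so the matching upper bound has to come from an explicit 3-term decomposition.)
Upper bound: T is a sum of 3 rank-1 terms, T = [0, 1] ⊗ [2, 2, 1] ⊗ [-4, -4, 4] + [1, 0] ⊗ [1, -1, 0] ⊗ [-4, -4, -2] + [2, 1] ⊗ [1, 0, -1] ⊗ [4, -2, 0] (written with every a and b primitive with positive leading entry and the scale carried by c; CP decompositions are not unique, and this one is verified by expanding entrywise), so rank(T) ≤ 3.
These bounds meet, so rank(T) = 3.
Check entry T[1,1,2] = -8: (0)·(2)·(-4) + (1)·(1)·(-4) + (2)·(1)·(-2) = -8.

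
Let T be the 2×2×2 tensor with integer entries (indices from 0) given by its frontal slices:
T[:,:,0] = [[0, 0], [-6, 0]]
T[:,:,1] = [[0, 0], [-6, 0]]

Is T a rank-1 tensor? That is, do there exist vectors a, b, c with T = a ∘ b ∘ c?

Yes

The mode-1 fibre T[:,0,0] = [0, -6] gives a = [0, 1] (primitive direction); the mode-2 fibre T[1,:,0] = [-6, 0] gives b = [1, 0]; then c[k] = T[1,0,k] / (a[1]·b[0]) = [-6, -6] / 1 = [-6, -6].
Expanding [0, 1] ∘ [1, 0] ∘ [-6, -6] reproduces all 8 entries of T, so T = [0, 1] ∘ [1, 0] ∘ [-6, -6] and rank(T) ≤ 1.
Equivalently every frontal slice T[:,:,k] is c[k] times the rank-1 matrix [0, 1] ∘ [1, 0]. So T has rank 1 (it is nonzero).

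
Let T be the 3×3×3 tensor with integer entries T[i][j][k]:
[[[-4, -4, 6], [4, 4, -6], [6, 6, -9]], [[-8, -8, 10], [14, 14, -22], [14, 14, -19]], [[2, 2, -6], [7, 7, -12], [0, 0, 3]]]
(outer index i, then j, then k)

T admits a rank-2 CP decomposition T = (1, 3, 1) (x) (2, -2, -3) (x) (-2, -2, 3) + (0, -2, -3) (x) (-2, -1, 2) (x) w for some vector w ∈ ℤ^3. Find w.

w = (1, 1, -2)

Subtract the known terms from T to get the rank-1 residual R = (0, -2, -3) (x) (-2, -1, 2) (x) w, so R[i,j,k] = a[i]·b[j]·w[k]. Pick indices with nonzero a[1]·b[0] = (-2)·(-2) = 4. Only the fibre through (1,0,·) is needed: R[1,0,:] = T[1,0,:] − Σₗ aₗ[1]bₗ[0]cₗ = [-8, -8, 10] − (3)·(2)·(-2, -2, 3) = [4, 4, -8]. Then w[k] = R[1,0,k] / 4 for each k, giving w = [4, 4, -8] / 4 = (1, 1, -2).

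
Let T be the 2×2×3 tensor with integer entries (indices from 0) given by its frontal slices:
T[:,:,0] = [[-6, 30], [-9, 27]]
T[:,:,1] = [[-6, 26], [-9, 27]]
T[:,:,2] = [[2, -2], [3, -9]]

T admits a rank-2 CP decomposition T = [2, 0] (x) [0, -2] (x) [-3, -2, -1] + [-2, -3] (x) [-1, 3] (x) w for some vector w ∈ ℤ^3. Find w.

Subtract the known terms from T to get the rank-1 residual R = [-2, -3] (x) [-1, 3] (x) w, so R[i,j,k] = a[i]·b[j]·w[k]. Pick indices with nonzero a[0]·b[0] = (-2)·(-1) = 2. Only the fibre through (0,0,·) is needed: R[0,0,:] = T[0,0,:] − Σₗ aₗ[0]bₗ[0]cₗ = [-6, -6, 2] − (2)·(0)·[-3, -2, -1] = [-6, -6, 2]. Then w[k] = R[0,0,k] / 2 for each k, giving w = [-6, -6, 2] / 2 = [-3, -3, 1].

w = [-3, -3, 1]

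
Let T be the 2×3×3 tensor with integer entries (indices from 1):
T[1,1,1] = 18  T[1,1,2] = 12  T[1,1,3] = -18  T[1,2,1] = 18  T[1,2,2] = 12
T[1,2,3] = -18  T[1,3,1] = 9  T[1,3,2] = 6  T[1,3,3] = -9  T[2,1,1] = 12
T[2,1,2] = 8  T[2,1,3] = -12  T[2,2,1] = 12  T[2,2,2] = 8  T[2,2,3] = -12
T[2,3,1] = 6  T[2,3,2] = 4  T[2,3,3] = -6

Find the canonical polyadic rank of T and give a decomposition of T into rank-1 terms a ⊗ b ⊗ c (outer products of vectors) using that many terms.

rank(T) = 1

Lower bound: T ≠ 0 (e.g. T[1,1,1] = 18), so rank(T) ≥ 1.
Upper bound: the mode-1 fibre T[:,1,1] = [18, 12] gives a = [3, 2] (primitive direction); the mode-2 fibre T[1,:,1] = [18, 18, 9] gives b = [2, 2, 1]; then c[k] = T[1,1,k] / (a[1]·b[1]) = [18, 12, -18] / 6 = [3, 2, -3].
Expanding [3, 2] ⊗ [2, 2, 1] ⊗ [3, 2, -3] reproduces all 18 entries of T, so T = [3, 2] ⊗ [2, 2, 1] ⊗ [3, 2, -3] and rank(T) ≤ 1.
These bounds meet, so rank(T) = 1.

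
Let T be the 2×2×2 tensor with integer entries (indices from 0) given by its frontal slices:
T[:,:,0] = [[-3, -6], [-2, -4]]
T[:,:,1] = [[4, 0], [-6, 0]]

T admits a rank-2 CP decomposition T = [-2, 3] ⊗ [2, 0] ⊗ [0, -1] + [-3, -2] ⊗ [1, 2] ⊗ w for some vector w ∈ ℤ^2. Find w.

Subtract the known terms from T to get the rank-1 residual R = [-3, -2] ⊗ [1, 2] ⊗ w, so R[i,j,k] = a[i]·b[j]·w[k]. Pick indices with nonzero a[0]·b[0] = (-3)·(1) = -3. Only the fibre through (0,0,·) is needed: R[0,0,:] = T[0,0,:] − Σₗ aₗ[0]bₗ[0]cₗ = [-3, 4] − (-2)·(2)·[0, -1] = [-3, 0]. Then w[k] = R[0,0,k] / -3 for each k, giving w = [-3, 0] / -3 = [1, 0].

w = [1, 0]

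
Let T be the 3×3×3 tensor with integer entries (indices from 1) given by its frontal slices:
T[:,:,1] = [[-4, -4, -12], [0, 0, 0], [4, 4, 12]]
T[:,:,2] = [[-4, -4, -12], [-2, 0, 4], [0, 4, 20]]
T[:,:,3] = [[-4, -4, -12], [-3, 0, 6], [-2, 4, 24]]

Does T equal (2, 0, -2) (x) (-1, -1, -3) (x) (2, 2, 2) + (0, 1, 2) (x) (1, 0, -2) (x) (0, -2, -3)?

Yes

Reconstruct entrywise from the claimed factors. For example, T[1,3,3] = -12 and Σₗ aₗ[1]bₗ[3]cₗ[3] = (2)·(-3)·(2) + (0)·(-2)·(-3) = -12; checking all 27 entries, every one matches. The claim holds.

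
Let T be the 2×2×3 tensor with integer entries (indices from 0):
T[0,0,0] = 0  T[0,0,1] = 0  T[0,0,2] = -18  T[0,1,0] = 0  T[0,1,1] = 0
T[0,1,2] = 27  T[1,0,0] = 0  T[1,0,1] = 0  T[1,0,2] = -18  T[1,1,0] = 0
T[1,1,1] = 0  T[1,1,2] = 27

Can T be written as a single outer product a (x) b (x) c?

Yes

The mode-1 fibre T[:,0,2] = [-18, -18] gives a = [1, 1] (primitive direction); the mode-2 fibre T[0,:,2] = [-18, 27] gives b = [2, -3]; then c[k] = T[0,0,k] / (a[0]·b[0]) = [0, 0, -18] / 2 = [0, 0, -9].
Expanding [1, 1] (x) [2, -3] (x) [0, 0, -9] reproduces all 12 entries of T, so T = [1, 1] (x) [2, -3] (x) [0, 0, -9] and rank(T) ≤ 1.
Equivalently every frontal slice T[:,:,k] is c[k] times the rank-1 matrix [1, 1] (x) [2, -3]. So T has rank 1 (it is nonzero).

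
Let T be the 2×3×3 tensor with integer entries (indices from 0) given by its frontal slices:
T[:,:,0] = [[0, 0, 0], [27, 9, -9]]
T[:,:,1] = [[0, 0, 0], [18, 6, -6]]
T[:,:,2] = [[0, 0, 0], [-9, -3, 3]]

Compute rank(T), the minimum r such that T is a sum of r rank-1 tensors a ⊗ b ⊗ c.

Lower bound: T ≠ 0 (e.g. T[1,0,0] = 27), so rank(T) ≥ 1.
Upper bound: if T = a ⊗ b ⊗ c then every fibre of T is a multiple of the corresponding factor, so read the factors off the fibres through the nonzero entry T[1,0,0] = 27.
The mode-1 fibre T[:,0,0] = [0, 27] gives a = [0, 1] (primitive direction); the mode-2 fibre T[1,:,0] = [27, 9, -9] gives b = [3, 1, -1]; then c[k] = T[1,0,k] / (a[1]·b[0]) = [27, 18, -9] / 3 = [9, 6, -3].
Expanding [0, 1] ⊗ [3, 1, -1] ⊗ [9, 6, -3] reproduces all 18 entries of T, so T = [0, 1] ⊗ [3, 1, -1] ⊗ [9, 6, -3] and rank(T) ≤ 1.
These bounds meet, so rank(T) = 1.

1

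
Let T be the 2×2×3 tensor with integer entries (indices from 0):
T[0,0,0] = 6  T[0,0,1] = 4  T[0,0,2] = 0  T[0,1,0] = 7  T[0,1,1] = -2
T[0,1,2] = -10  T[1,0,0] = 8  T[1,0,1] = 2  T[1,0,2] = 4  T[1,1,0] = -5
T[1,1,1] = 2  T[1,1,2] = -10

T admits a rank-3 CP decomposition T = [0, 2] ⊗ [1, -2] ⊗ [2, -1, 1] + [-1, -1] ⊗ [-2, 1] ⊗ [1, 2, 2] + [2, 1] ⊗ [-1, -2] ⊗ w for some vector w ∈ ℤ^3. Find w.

w = [-2, 0, 2]

Subtract the known terms from T to get the rank-1 residual R = [2, 1] ⊗ [-1, -2] ⊗ w, so R[i,j,k] = a[i]·b[j]·w[k]. Pick indices with nonzero a[0]·b[0] = (2)·(-1) = -2. Only the fibre through (0,0,·) is needed: R[0,0,:] = T[0,0,:] − Σₗ aₗ[0]bₗ[0]cₗ = [6, 4, 0] − (0)·(1)·[2, -1, 1] − (-1)·(-2)·[1, 2, 2] = [4, 0, -4]. Then w[k] = R[0,0,k] / -2 for each k, giving w = [4, 0, -4] / -2 = [-2, 0, 2].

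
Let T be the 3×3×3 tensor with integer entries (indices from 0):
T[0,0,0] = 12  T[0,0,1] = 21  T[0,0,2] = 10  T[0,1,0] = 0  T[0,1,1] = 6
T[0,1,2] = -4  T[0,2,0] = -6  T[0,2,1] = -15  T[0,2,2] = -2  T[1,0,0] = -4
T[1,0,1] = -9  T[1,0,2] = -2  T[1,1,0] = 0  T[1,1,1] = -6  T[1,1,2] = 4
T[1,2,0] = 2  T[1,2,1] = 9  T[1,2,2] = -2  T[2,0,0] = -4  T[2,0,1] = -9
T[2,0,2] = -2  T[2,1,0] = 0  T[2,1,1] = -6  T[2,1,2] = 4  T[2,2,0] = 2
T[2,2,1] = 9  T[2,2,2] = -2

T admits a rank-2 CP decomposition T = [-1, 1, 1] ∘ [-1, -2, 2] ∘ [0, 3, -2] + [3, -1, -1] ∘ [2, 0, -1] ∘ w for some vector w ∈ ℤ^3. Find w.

w = [2, 3, 2]

Subtract the known terms from T to get the rank-1 residual R = [3, -1, -1] ∘ [2, 0, -1] ∘ w, so R[i,j,k] = a[i]·b[j]·w[k]. Pick indices with nonzero a[0]·b[0] = (3)·(2) = 6. Only the fibre through (0,0,·) is needed: R[0,0,:] = T[0,0,:] − Σₗ aₗ[0]bₗ[0]cₗ = [12, 21, 10] − (-1)·(-1)·[0, 3, -2] = [12, 18, 12]. Then w[k] = R[0,0,k] / 6 for each k, giving w = [12, 18, 12] / 6 = [2, 3, 2].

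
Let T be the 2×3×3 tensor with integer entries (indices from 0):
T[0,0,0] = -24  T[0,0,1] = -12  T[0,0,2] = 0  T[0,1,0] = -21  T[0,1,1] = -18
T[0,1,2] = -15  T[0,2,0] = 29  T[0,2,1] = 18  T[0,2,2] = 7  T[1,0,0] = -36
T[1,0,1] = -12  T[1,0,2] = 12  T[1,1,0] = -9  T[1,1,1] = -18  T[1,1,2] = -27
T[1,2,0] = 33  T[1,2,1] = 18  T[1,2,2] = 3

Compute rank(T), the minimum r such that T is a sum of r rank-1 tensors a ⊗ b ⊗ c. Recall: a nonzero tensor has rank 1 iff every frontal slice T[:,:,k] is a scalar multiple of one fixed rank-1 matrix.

Lower bound: in the mode-1 unfolding of T (rows indexed by i, columns by (j,k)) the 2×2 minor on rows i ∈ {0, 1}, columns (j,k) ∈ {(0,0), (0,1)} is det [[-24, -12], [-36, -12]] = -144 ≠ 0, so that unfolding has rank ≥ 2 and hence rank(T) ≥ 2 (CP rank is at least every unfolding rank, though it can be larger).
Upper bound: with S_k = T[:,:,k], the two rank-1 terms a₁b₁ᵀ, a₂b₂ᵀ are the rank-1 members of the pencil x·S₀ + y·S₁.
The 2×2 minor of x·S₀ + y·S₁ on rows {0,1}, columns {0,1} is −540·x² − 360·xy = (-180)·(3·x + 2·y)(x), vanishing at (x:y) = (2:-3) and (0:1).
M₁ = 2·S₀ − 3·S₁ = [[-12, 12, 4], [-36, 36, 12]] = (-4)·[1, 3][3, -3, -1]ᵀ and M₂ = S₁ = [[-12, -18, 18], [-12, -18, 18]] = (-6)·[1, 1][2, 3, -3]ᵀ, so take a₁ = [1, 3], b₁ = [3, -3, -1], a₂ = [1, 1], b₂ = [2, 3, -3].
Each slice is an integer combination of E₁ = a₁b₁ᵀ and E₂ = a₂b₂ᵀ: S₀ = −2·E₁ − 9·E₂, S₁ = −6·E₂, S₂ = 2·E₁ − 3·E₂; reading off coefficients, c₁ = [-2, 0, 2] and c₂ = [-9, -6, -3].
Hence T = [1, 3] ⊗ [3, -3, -1] ⊗ [-2, 0, 2] + [1, 1] ⊗ [2, 3, -3] ⊗ [-9, -6, -3], so rank(T) ≤ 2.
These bounds meet, so rank(T) = 2.

2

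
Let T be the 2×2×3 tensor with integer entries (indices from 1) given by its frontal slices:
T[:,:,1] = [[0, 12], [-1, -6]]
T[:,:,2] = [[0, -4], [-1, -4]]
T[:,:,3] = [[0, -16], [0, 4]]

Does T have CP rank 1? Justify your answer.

No

The mode-3 unfolding of T (rows indexed by k, columns by (i,j) = (1,1), (1,2), (2,1), (2,2)) is [[0, 12, -1, -6], [0, -4, -1, -4], [0, -16, 0, 4]].
There the 3×3 minor on rows k ∈ {1, 2, 3}, columns (i,j) ∈ {(1,2), (2,1), (2,2)} is det [[12, -1, -6], [-4, -1, -4], [-16, 0, 4]] = -32 ≠ 0, so this unfolding has rank ≥ 3; CP rank is at least every unfolding rank, so rank(T) ≥ 3.
In particular rank(T) ≥ 3 > 1, so T is not rank-1.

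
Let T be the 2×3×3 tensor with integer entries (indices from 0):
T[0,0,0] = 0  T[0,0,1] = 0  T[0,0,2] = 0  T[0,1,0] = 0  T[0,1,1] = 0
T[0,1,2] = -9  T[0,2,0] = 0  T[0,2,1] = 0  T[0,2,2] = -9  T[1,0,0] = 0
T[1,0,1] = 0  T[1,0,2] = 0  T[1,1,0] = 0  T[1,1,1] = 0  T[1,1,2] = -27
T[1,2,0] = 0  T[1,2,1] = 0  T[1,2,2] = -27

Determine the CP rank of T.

1

Lower bound: T ≠ 0 (e.g. T[0,1,2] = -9), so rank(T) ≥ 1.
Upper bound: the mode-1 fibre T[:,1,2] = [-9, -27] gives a = [1, 3] (primitive direction); the mode-2 fibre T[0,:,2] = [0, -9, -9] gives b = [0, 1, 1]; then c[k] = T[0,1,k] / (a[0]·b[1]) = [0, 0, -9] / 1 = [0, 0, -9].
Expanding [1, 3] ⊗ [0, 1, 1] ⊗ [0, 0, -9] reproduces all 18 entries of T, so T = [1, 3] ⊗ [0, 1, 1] ⊗ [0, 0, -9] and rank(T) ≤ 1.
These bounds meet, so rank(T) = 1.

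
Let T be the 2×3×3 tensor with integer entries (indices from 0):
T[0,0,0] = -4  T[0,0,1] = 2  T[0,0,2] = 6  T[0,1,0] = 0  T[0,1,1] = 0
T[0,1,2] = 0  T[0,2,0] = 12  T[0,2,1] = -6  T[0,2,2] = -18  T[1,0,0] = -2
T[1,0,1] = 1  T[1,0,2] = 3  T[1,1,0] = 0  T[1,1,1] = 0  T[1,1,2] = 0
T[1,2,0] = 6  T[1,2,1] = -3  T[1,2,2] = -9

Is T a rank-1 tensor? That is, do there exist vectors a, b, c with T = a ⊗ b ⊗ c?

The mode-1 fibre T[:,0,0] = [-4, -2] gives a = [2, 1] (primitive direction); the mode-2 fibre T[0,:,0] = [-4, 0, 12] gives b = [1, 0, -3]; then c[k] = T[0,0,k] / (a[0]·b[0]) = [-4, 2, 6] / 2 = [-2, 1, 3].
Expanding [2, 1] ⊗ [1, 0, -3] ⊗ [-2, 1, 3] reproduces all 18 entries of T, so T = [2, 1] ⊗ [1, 0, -3] ⊗ [-2, 1, 3] and rank(T) ≤ 1.
Equivalently every frontal slice T[:,:,k] is c[k] times the rank-1 matrix [2, 1] ⊗ [1, 0, -3]. So T has rank 1 (it is nonzero).

Yes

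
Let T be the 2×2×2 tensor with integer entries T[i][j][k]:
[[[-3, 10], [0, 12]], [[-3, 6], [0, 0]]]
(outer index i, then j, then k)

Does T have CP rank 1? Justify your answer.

No

The mode-1 unfolding of T (rows indexed by i, columns by (j,k) = (0,0), (0,1), (1,0), (1,1)) is [[-3, 10, 0, 12], [-3, 6, 0, 0]].
There the 2×2 minor on rows i ∈ {0, 1}, columns (j,k) ∈ {(0,0), (0,1)} is det [[-3, 10], [-3, 6]] = 12 ≠ 0, so this unfolding has rank ≥ 2; CP rank is at least every unfolding rank, so rank(T) ≥ 2.
In particular rank(T) ≥ 2 > 1, so T is not rank-1.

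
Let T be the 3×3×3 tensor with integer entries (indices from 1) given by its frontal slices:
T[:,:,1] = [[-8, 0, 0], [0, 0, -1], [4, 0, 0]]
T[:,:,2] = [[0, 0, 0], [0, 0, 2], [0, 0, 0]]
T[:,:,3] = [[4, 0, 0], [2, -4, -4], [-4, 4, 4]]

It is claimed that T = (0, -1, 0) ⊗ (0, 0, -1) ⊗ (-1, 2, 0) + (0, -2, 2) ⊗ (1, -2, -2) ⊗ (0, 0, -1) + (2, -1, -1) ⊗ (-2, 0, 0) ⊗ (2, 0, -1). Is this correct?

Reconstruct entry (2,1,1) from the claimed factors: Σₗ aₗ[2]bₗ[1]cₗ[1] = (-1)·(0)·(-1) + (-2)·(1)·(0) + (-1)·(-2)·(2) = 4, but T[2,1,1] = 0. The claim is false.

No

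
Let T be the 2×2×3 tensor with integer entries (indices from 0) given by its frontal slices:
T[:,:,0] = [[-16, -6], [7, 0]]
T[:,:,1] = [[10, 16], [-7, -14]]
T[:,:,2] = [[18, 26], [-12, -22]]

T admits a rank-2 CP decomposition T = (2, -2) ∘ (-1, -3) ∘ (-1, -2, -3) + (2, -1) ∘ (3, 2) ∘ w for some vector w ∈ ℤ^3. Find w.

Subtract the known terms from T to get the rank-1 residual R = (2, -1) ∘ (3, 2) ∘ w, so R[i,j,k] = a[i]·b[j]·w[k]. Pick indices with nonzero a[0]·b[0] = (2)·(3) = 6. Only the fibre through (0,0,·) is needed: R[0,0,:] = T[0,0,:] − Σₗ aₗ[0]bₗ[0]cₗ = [-16, 10, 18] − (2)·(-1)·(-1, -2, -3) = [-18, 6, 12]. Then w[k] = R[0,0,k] / 6 for each k, giving w = [-18, 6, 12] / 6 = (-3, 1, 2).

w = (-3, 1, 2)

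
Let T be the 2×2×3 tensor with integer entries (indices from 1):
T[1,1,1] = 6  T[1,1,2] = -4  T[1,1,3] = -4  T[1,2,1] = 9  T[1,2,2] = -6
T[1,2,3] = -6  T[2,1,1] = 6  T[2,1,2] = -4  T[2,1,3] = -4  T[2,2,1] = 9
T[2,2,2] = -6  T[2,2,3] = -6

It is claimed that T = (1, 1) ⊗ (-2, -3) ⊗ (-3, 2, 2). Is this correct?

Reconstruct entrywise from the claimed factors. For example, T[1,1,3] = -4 and Σₗ aₗ[1]bₗ[1]cₗ[3] = (1)·(-2)·(2) = -4; checking all 12 entries, every one matches. The claim holds.

Yes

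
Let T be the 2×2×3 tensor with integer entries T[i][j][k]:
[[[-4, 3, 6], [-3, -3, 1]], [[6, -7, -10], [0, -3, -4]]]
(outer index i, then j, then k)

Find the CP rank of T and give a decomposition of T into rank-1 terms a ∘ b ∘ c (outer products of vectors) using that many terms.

rank(T) = 3

Lower bound: the mode-3 unfolding of T (rows indexed by k, columns by (i,j) = (0,0), (0,1), (1,0), (1,1)) is [[-4, -3, 6, 0], [3, -3, -7, -3], [6, 1, -10, -4]].
There the 3×3 minor on rows k ∈ {0, 1, 2}, columns (i,j) ∈ {(0,0), (0,1), (1,0)} is det [[-4, -3, 6], [3, -3, -7], [6, 1, -10]] = 14 ≠ 0, so this unfolding has rank ≥ 3; CP rank is at least every unfolding rank, so rank(T) ≥ 3. (Flattening ranks never certify an upper bound on CP rank; for that we must actually write T with 3 rank-1 terms.)
Upper bound: T is a sum of 3 rank-1 terms, T = [1, -2] ∘ [1, 0] ∘ [-2, 4, 4] + [1, -1] ∘ [1, 1] ∘ [-2, -1, 2] + [1, 2] ∘ [0, 1] ∘ [-1, -2, -1] (written with every a and b primitive with positive leading entry and the scale carried by c; CP decompositions are not unique, and this one is verified by expanding entrywise), so rank(T) ≤ 3.
These bounds meet, so rank(T) = 3.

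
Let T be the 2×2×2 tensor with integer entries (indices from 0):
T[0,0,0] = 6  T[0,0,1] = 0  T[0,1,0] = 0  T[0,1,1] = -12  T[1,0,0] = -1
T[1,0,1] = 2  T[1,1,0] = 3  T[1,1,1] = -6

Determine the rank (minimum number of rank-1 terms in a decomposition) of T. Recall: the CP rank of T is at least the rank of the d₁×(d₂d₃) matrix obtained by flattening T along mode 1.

2

Lower bound: in the mode-2 unfolding of T (rows indexed by j, columns by (i,k)) the 2×2 minor on rows j ∈ {0, 1}, columns (i,k) ∈ {(0,0), (0,1)} is det [[6, 0], [0, -12]] = -72 ≠ 0, so that unfolding has rank ≥ 2 and hence rank(T) ≥ 2 (CP rank is at least every unfolding rank, though it can be larger).
Upper bound: with S_k = T[:,:,k], the two rank-1 terms a₁b₁ᵀ, a₂b₂ᵀ are the rank-1 members of the pencil x·S₀ + y·S₁.
det(x·S₀ + y·S₁) is 18·x² − 48·xy + 24·y² = 6·(3·x − 2·y)(x − 2·y), vanishing at (x:y) = (2:3) and (2:1).
M₁ = 2·S₀ + 3·S₁ = [[12, -36], [4, -12]] = 4·[3, 1][1, -3]ᵀ and M₂ = 2·S₀ + S₁ = [[12, -12], [0, 0]] = 12·[1, 0][1, -1]ᵀ, so take a₁ = [3, 1], b₁ = [1, -3], a₂ = [1, 0], b₂ = [1, -1].
Each slice is an integer combination of E₁ = a₁b₁ᵀ and E₂ = a₂b₂ᵀ: S₀ = −E₁ + 9·E₂, S₁ = 2·E₁ − 6·E₂; reading off coefficients, c₁ = [-1, 2] and c₂ = [9, -6].
Hence T = [3, 1] ⊗ [1, -3] ⊗ [-1, 2] + [1, 0] ⊗ [1, -1] ⊗ [9, -6], so rank(T) ≤ 2.
These bounds meet, so rank(T) = 2.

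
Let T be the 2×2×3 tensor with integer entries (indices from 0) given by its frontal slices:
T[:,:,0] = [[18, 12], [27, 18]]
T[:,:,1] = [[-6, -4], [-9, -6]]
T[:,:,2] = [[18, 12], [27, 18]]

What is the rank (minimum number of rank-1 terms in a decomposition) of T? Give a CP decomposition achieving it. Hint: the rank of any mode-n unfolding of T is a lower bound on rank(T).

Lower bound: T ≠ 0 (e.g. T[0,0,0] = 18), so rank(T) ≥ 1.
Upper bound: if T = a ⊗ b ⊗ c then every fibre of T is a multiple of the corresponding factor, so read the factors off the fibres through the nonzero entry T[0,0,0] = 18.
The mode-1 fibre T[:,0,0] = [18, 27] gives a = (2, 3) (primitive direction); the mode-2 fibre T[0,:,0] = [18, 12] gives b = (3, 2); then c[k] = T[0,0,k] / (a[0]·b[0]) = [18, -6, 18] / 6 = (3, -1, 3).
Expanding (2, 3) ⊗ (3, 2) ⊗ (3, -1, 3) reproduces all 12 entries of T, so T = (2, 3) ⊗ (3, 2) ⊗ (3, -1, 3) and rank(T) ≤ 1.
These bounds meet, so rank(T) = 1.
Check entry T[0,0,1] = -6: (2)·(3)·(-1) = -6.

rank(T) = 1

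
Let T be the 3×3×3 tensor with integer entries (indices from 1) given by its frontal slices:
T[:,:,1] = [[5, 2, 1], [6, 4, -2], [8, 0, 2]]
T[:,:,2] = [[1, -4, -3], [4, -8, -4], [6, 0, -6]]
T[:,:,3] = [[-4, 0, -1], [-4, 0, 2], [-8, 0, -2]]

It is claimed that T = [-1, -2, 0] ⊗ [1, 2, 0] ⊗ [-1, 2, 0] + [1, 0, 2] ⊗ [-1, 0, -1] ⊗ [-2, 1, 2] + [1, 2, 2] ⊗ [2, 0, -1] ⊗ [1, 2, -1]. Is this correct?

Reconstruct entrywise from the claimed factors. For example, T[3,1,1] = 8 and Σₗ aₗ[3]bₗ[1]cₗ[1] = (0)·(1)·(-1) + (2)·(-1)·(-2) + (2)·(2)·(1) = 8; checking all 27 entries, every one matches. The claim holds.

Yes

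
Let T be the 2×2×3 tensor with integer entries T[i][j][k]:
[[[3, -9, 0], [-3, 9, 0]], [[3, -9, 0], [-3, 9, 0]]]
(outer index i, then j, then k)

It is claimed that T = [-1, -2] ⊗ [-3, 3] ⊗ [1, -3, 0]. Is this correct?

Reconstruct entry (1,0,0) from the claimed factors: Σₗ aₗ[1]bₗ[0]cₗ[0] = (-2)·(-3)·(1) = 6, but T[1,0,0] = 3. The claim is false.

No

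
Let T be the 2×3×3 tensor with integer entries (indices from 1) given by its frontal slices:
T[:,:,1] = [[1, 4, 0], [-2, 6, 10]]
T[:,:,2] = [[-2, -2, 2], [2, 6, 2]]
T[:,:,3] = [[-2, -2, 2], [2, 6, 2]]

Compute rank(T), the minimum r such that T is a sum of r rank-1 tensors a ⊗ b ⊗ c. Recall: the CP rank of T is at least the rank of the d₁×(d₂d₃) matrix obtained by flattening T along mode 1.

Lower bound: the mode-2 unfolding of T (rows indexed by j, columns by (i,k) = (1,1), (1,2), (1,3), (2,1), (2,2), (2,3)) is [[1, -2, -2, -2, 2, 2], [4, -2, -2, 6, 6, 6], [0, 2, 2, 10, 2, 2]].
There the 3×3 minor on rows j ∈ {1, 2, 3}, columns (i,k) ∈ {(1,1), (1,2), (2,1)} is det [[1, -2, -2], [4, -2, 6], [0, 2, 10]] = 32 ≠ 0, so this unfolding has rank ≥ 3; CP rank is at least every unfolding rank, so rank(T) ≥ 3. (Unfolding ranks only ever bound the CP rank from below — rank(T) can be strictly larger than all of them — so the matching upper bound has to come from an explicit 3-term decomposition.)
Upper bound: T is a sum of 3 rank-1 terms, T = (0, 1) ⊗ (0, 1, 1) ⊗ (8, 4, 4) + (1, -1) ⊗ (1, 1, -1) ⊗ (2, -2, -2) + (1, 0) ⊗ (1, -2, -2) ⊗ (-1, 0, 0) (written with every a and b primitive with positive leading entry and the scale carried by c; CP decompositions are not unique, and this one is verified by expanding entrywise), so rank(T) ≤ 3.
These bounds meet, so rank(T) = 3.
Check entry T[2,1,1] = -2: (1)·(0)·(8) + (-1)·(1)·(2) + (0)·(1)·(-1) = -2.

3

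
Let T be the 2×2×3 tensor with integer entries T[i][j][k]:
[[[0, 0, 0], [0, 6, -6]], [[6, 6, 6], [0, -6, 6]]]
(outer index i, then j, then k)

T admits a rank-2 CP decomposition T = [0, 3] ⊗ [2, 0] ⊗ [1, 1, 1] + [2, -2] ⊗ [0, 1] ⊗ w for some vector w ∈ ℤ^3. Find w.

w = [0, 3, -3]

Subtract the known terms from T to get the rank-1 residual R = [2, -2] ⊗ [0, 1] ⊗ w, so R[i,j,k] = a[i]·b[j]·w[k]. Pick indices with nonzero a[0]·b[1] = (2)·(1) = 2. Only the fibre through (0,1,·) is needed: R[0,1,:] = T[0,1,:] − Σₗ aₗ[0]bₗ[1]cₗ = [0, 6, -6] − (0)·(0)·[1, 1, 1] = [0, 6, -6]. Then w[k] = R[0,1,k] / 2 for each k, giving w = [0, 6, -6] / 2 = [0, 3, -3].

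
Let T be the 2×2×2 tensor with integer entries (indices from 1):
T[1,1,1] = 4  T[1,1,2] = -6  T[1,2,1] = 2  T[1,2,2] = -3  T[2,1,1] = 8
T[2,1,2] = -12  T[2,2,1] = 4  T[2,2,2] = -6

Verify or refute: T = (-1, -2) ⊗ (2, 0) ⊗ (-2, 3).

No

Reconstruct entry (1,2,1) from the claimed factors: Σₗ aₗ[1]bₗ[2]cₗ[1] = (-1)·(0)·(-2) = 0, but T[1,2,1] = 2. The claim is false.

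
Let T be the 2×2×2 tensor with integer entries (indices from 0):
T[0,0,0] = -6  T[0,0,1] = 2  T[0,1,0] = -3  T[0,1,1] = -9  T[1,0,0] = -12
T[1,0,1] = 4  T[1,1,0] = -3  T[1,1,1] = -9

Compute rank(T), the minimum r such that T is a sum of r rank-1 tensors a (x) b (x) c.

Lower bound: in the mode-1 unfolding of T (rows indexed by i, columns by (j,k)) the 2×2 minor on rows i ∈ {0, 1}, columns (j,k) ∈ {(0,0), (1,0)} is det [[-6, -3], [-12, -3]] = -18 ≠ 0, so that unfolding has rank ≥ 2 and hence rank(T) ≥ 2 (CP rank is at least every unfolding rank, though it can be larger).
Upper bound: with S_k = T[:,:,k], the two rank-1 terms a₁b₁ᵀ, a₂b₂ᵀ are the rank-1 members of the pencil x·S₀ + y·S₁.
det(x·S₀ + y·S₁) is −18·x² − 48·xy + 18·y² = (-6)·(x + 3·y)(3·x − y), vanishing at (x:y) = (3:-1) and (1:3).
M₁ = 3·S₀ − S₁ = [[-20, 0], [-40, 0]] = (-20)·(1, 2)(1, 0)ᵀ and M₂ = S₀ + 3·S₁ = [[0, -30], [0, -30]] = (-30)·(1, 1)(0, 1)ᵀ, so take a₁ = (1, 2), b₁ = (1, 0), a₂ = (1, 1), b₂ = (0, 1).
Each slice is an integer combination of E₁ = a₁b₁ᵀ and E₂ = a₂b₂ᵀ: S₀ = −6·E₁ − 3·E₂, S₁ = 2·E₁ − 9·E₂; reading off coefficients, c₁ = (-6, 2) and c₂ = (-3, -9).
Hence T = (1, 2) (x) (1, 0) (x) (-6, 2) + (1, 1) (x) (0, 1) (x) (-3, -9), so rank(T) ≤ 2.
These bounds meet, so rank(T) = 2.

2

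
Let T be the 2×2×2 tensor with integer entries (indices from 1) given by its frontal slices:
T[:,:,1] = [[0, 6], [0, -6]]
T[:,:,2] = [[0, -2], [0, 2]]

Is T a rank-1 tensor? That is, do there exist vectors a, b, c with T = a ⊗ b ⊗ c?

Yes

The mode-1 fibre T[:,2,1] = [6, -6] gives a = (1, -1) (primitive direction); the mode-2 fibre T[1,:,1] = [0, 6] gives b = (0, 1); then c[k] = T[1,2,k] / (a[1]·b[2]) = [6, -2] / 1 = (6, -2).
Expanding (1, -1) ⊗ (0, 1) ⊗ (6, -2) reproduces all 8 entries of T, so T = (1, -1) ⊗ (0, 1) ⊗ (6, -2) and rank(T) ≤ 1.
Equivalently every frontal slice T[:,:,k] is c[k] times the rank-1 matrix (1, -1) ⊗ (0, 1). So T has rank 1 (it is nonzero).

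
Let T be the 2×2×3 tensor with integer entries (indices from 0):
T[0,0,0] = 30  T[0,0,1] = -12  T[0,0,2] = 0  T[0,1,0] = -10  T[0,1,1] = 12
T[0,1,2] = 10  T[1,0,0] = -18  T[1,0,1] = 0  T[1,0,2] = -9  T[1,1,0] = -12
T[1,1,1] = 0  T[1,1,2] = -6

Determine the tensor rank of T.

2

Lower bound: the mode-1 unfolding of T (rows indexed by i, columns by (j,k) = (0,0), (0,1), (0,2), (1,0), (1,1), (1,2)) is [[30, -12, 0, -10, 12, 10], [-18, 0, -9, -12, 0, -6]].
There the 2×2 minor on rows i ∈ {0, 1}, columns (j,k) ∈ {(0,0), (0,1)} is det [[30, -12], [-18, 0]] = -216 ≠ 0, so this unfolding has rank ≥ 2; CP rank is at least every unfolding rank, so rank(T) ≥ 2. (This is only a lower bound: in general the CP rank may exceed every unfolding rank, so we still need to exhibit 2 rank-1 terms summing to T.)
Upper bound — finding two terms. Write S_k = T[:,:,k] for the frontal slices: S₀ = [[30, -10], [-18, -12]], S₁ = [[-12, 12], [0, 0]], S₂ = [[0, 10], [-9, -6]].
If T = a₁ ⊗ b₁ ⊗ c₁ + a₂ ⊗ b₂ ⊗ c₂ then each S_k = c₁[k]·a₁b₁ᵀ + c₂[k]·a₂b₂ᵀ. S₀ and S₁ are linearly independent, so a₁b₁ᵀ and a₂b₂ᵀ must span the same plane of matrices: they are the rank-1 matrices of the form x·S₀ + y·S₁.
det(x·S₀ + y·S₁) is −540·x² + 360·xy = (-180)·(3·x − 2·y)(x), vanishing at (x:y) = (2:3) and (0:1).
M₁ = 2·S₀ + 3·S₁ = [[24, 16], [-36, -24]] = 4·[2, -3][3, 2]ᵀ and M₂ = S₁ = [[-12, 12], [0, 0]] = (-12)·[1, 0][1, -1]ᵀ, so take a₁ = [2, -3], b₁ = [3, 2], a₂ = [1, 0], b₂ = [1, -1].
Each slice is an integer combination of E₁ = a₁b₁ᵀ and E₂ = a₂b₂ᵀ: S₀ = 2·E₁ + 18·E₂, S₁ = −12·E₂, S₂ = E₁ − 6·E₂; reading off coefficients, c₁ = [2, 0, 1] and c₂ = [18, -12, -6].
Hence T = [2, -3] ⊗ [3, 2] ⊗ [2, 0, 1] + [1, 0] ⊗ [1, -1] ⊗ [18, -12, -6], so rank(T) ≤ 2.
These bounds meet, so rank(T) = 2.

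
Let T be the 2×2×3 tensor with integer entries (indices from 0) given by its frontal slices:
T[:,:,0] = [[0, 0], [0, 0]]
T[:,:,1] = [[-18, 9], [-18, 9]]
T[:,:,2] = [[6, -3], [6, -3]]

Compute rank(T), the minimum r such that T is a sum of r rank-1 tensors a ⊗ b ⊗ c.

Lower bound: T ≠ 0 (e.g. T[0,0,1] = -18), so rank(T) ≥ 1.
Upper bound: if T = a ⊗ b ⊗ c then every fibre of T is a multiple of the corresponding factor, so read the factors off the fibres through the nonzero entry T[0,0,1] = -18.
The mode-1 fibre T[:,0,1] = [-18, -18] gives a = [1, 1] (primitive direction); the mode-2 fibre T[0,:,1] = [-18, 9] gives b = [2, -1]; then c[k] = T[0,0,k] / (a[0]·b[0]) = [0, -18, 6] / 2 = [0, -9, 3].
Expanding [1, 1] ⊗ [2, -1] ⊗ [0, -9, 3] reproduces all 12 entries of T, so T = [1, 1] ⊗ [2, -1] ⊗ [0, -9, 3] and rank(T) ≤ 1.
These bounds meet, so rank(T) = 1.

1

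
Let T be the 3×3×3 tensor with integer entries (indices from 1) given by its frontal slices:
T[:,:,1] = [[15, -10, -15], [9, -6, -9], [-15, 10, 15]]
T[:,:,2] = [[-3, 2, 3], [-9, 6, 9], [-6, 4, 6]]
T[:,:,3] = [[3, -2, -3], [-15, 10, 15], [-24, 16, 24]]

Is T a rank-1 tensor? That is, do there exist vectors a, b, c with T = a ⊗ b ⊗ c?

No

The mode-1 unfolding of T (rows indexed by i, columns by (j,k) = (1,1), (1,2), (1,3), (2,1), (2,2), (2,3), (3,1), (3,2), (3,3)) is [[15, -3, 3, -10, 2, -2, -15, 3, -3], [9, -9, -15, -6, 6, 10, -9, 9, 15], [-15, -6, -24, 10, 4, 16, 15, 6, 24]].
There the 2×2 minor on rows i ∈ {1, 2}, columns (j,k) ∈ {(1,1), (1,2)} is det [[15, -3], [9, -9]] = -108 ≠ 0, so this unfolding has rank ≥ 2; CP rank is at least every unfolding rank, so rank(T) ≥ 2.
In particular rank(T) ≥ 2 > 1, so T is not rank-1.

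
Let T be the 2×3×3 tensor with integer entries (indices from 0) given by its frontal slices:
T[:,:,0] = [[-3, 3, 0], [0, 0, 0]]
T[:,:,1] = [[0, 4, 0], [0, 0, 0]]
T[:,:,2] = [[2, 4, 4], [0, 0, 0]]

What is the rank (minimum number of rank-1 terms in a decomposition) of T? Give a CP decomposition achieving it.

Lower bound: the mode-3 unfolding of T (rows indexed by k, columns by (i,j) = (0,0), (0,1), (0,2), (1,0), (1,1), (1,2)) is [[-3, 3, 0, 0, 0, 0], [0, 4, 0, 0, 0, 0], [2, 4, 4, 0, 0, 0]].
There the 3×3 minor on rows k ∈ {0, 1, 2}, columns (i,j) ∈ {(0,0), (0,1), (0,2)} is det [[-3, 3, 0], [0, 4, 0], [2, 4, 4]] = -48 ≠ 0, so this unfolding has rank ≥ 3; CP rank is at least every unfolding rank, so rank(T) ≥ 3. (Flattening ranks never certify an upper bound on CP rank; for that we must actually write T with 3 rank-1 terms.)
Upper bound: T is a sum of 3 rank-1 terms, T = [1, 0] ∘ [0, 1, 0] ∘ [4, 4, 4] + [1, 0] ∘ [1, 0, 2] ∘ [-1, 0, 2] + [1, 0] ∘ [2, 1, -2] ∘ [-1, 0, 0] (one valid choice — decompositions are not unique — normalised so each a, b is primitive with positive first nonzero entry; check it by expanding all entries), so rank(T) ≤ 3.
These bounds meet, so rank(T) = 3.
Check entry T[0,1,0] = 3: (1)·(1)·(4) + (1)·(0)·(-1) + (1)·(1)·(-1) = 3.

rank(T) = 3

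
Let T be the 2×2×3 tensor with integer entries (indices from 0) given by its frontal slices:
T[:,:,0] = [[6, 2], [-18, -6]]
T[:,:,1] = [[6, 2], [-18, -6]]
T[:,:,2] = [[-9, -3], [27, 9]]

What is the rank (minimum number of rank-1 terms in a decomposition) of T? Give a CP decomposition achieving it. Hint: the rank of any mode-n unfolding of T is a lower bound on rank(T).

rank(T) = 1

Lower bound: T ≠ 0 (e.g. T[0,0,0] = 6), so rank(T) ≥ 1.
Upper bound: if T = a ⊗ b ⊗ c then every fibre of T is a multiple of the corresponding factor, so read the factors off the fibres through the nonzero entry T[0,0,0] = 6.
The mode-1 fibre T[:,0,0] = [6, -18] gives a = [1, -3] (primitive direction); the mode-2 fibre T[0,:,0] = [6, 2] gives b = [3, 1]; then c[k] = T[0,0,k] / (a[0]·b[0]) = [6, 6, -9] / 3 = [2, 2, -3].
Expanding [1, -3] ⊗ [3, 1] ⊗ [2, 2, -3] reproduces all 12 entries of T, so T = [1, -3] ⊗ [3, 1] ⊗ [2, 2, -3] and rank(T) ≤ 1.
These bounds meet, so rank(T) = 1.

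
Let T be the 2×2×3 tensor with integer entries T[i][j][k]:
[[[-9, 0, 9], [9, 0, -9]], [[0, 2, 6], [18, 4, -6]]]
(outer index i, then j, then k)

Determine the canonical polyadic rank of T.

2

Lower bound: the mode-1 unfolding of T (rows indexed by i, columns by (j,k) = (0,0), (0,1), (0,2), (1,0), (1,1), (1,2)) is [[-9, 0, 9, 9, 0, -9], [0, 2, 6, 18, 4, -6]].
There the 2×2 minor on rows i ∈ {0, 1}, columns (j,k) ∈ {(0,0), (0,1)} is det [[-9, 0], [0, 2]] = -18 ≠ 0, so this unfolding has rank ≥ 2; CP rank is at least every unfolding rank, so rank(T) ≥ 2. (This is only a lower bound: in general the CP rank may exceed every unfolding rank, so we still need to exhibit 2 rank-1 terms summing to T.)
Upper bound — finding two terms. Write S_k = T[:,:,k] for the frontal slices: S₀ = [[-9, 9], [0, 18]], S₁ = [[0, 0], [2, 4]], S₂ = [[9, -9], [6, -6]].
If T = a₁ ∘ b₁ ∘ c₁ + a₂ ∘ b₂ ∘ c₂ then each S_k = c₁[k]·a₁b₁ᵀ + c₂[k]·a₂b₂ᵀ. S₀ and S₁ are linearly independent, so a₁b₁ᵀ and a₂b₂ᵀ must span the same plane of matrices: they are the rank-1 matrices of the form x·S₀ + y·S₁.
det(x·S₀ + y·S₁) is −162·x² − 54·xy = (-54)·(3·x + y)(x), vanishing at (x:y) = (1:-3) and (0:1).
M₁ = S₀ − 3·S₁ = [[-9, 9], [-6, 6]] = (-3)·[3, 2][1, -1]ᵀ and M₂ = S₁ = [[0, 0], [2, 4]] = 2·[0, 1][1, 2]ᵀ, so take a₁ = [3, 2], b₁ = [1, -1], a₂ = [0, 1], b₂ = [1, 2].
Each slice is an integer combination of E₁ = a₁b₁ᵀ and E₂ = a₂b₂ᵀ: S₀ = −3·E₁ + 6·E₂, S₁ = 2·E₂, S₂ = 3·E₁; reading off coefficients, c₁ = [-3, 0, 3] and c₂ = [6, 2, 0].
Hence T = [3, 2] ∘ [1, -1] ∘ [-3, 0, 3] + [0, 1] ∘ [1, 2] ∘ [6, 2, 0], so rank(T) ≤ 2.
These bounds meet, so rank(T) = 2.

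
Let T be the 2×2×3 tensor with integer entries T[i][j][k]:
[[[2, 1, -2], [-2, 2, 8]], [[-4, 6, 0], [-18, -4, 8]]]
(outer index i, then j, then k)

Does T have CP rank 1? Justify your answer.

No

The mode-3 unfolding of T (rows indexed by k, columns by (i,j) = (0,0), (0,1), (1,0), (1,1)) is [[2, -2, -4, -18], [1, 2, 6, -4], [-2, 8, 0, 8]].
There the 3×3 minor on rows k ∈ {0, 1, 2}, columns (i,j) ∈ {(0,0), (0,1), (1,0)} is det [[2, -2, -4], [1, 2, 6], [-2, 8, 0]] = -120 ≠ 0, so this unfolding has rank ≥ 3; CP rank is at least every unfolding rank, so rank(T) ≥ 3.
In particular rank(T) ≥ 3 > 1, so T is not rank-1.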